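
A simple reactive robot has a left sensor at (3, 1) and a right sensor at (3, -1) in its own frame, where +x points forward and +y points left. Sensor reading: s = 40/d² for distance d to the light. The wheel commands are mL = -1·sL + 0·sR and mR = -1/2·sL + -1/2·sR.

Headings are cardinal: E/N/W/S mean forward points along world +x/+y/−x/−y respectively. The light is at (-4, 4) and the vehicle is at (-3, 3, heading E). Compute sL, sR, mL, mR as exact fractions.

left sensor world pos  = (0, 4); dL² = 16
right sensor world pos = (0, 2); dR² = 20
sL = 40/16 = 5/2
sR = 40/20 = 2
mL = -1·sL + 0·sR = -5/2
mR = -1/2·sL + -1/2·sR = -9/4

5/2 2 -5/2 -9/4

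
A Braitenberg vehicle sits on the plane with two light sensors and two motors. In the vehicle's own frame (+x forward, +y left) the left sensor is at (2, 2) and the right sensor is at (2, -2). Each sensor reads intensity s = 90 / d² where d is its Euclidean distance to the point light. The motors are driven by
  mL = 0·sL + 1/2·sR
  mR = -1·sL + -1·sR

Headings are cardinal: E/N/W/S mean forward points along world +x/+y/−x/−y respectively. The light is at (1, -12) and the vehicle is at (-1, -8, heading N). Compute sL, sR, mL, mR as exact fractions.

45/26 5/2 5/4 -55/13

left sensor world pos  = (-3, -6); dL² = 52
right sensor world pos = (1, -6); dR² = 36
sL = 90/52 = 45/26
sR = 90/36 = 5/2
mL = 0·sL + 1/2·sR = 5/4
mR = -1·sL + -1·sR = -55/13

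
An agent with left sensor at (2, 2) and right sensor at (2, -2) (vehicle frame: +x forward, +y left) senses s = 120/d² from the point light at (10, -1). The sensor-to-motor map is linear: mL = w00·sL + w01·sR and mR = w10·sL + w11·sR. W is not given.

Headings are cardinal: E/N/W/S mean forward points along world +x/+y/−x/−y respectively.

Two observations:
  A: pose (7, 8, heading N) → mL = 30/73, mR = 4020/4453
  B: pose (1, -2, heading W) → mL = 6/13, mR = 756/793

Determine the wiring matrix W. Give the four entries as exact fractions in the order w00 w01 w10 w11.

obs A: pose=(7,8,N) → sL=60/73, sR=60/61, mL=30/73, mR=4020/4453
obs B: pose=(1,-2,W) → sL=12/13, sR=60/61, mL=6/13, mR=756/793
sensor matrix S = [[60/73, 60/61], [12/13, 60/61]]; det S = -5760/57889
solve [mL_A; mL_B] = S·[w00; w01] and [mR_A; mR_B] = S·[w10; w11]:
  w00 = 1/2, w01 = 0, w10 = 1/2, w11 = 1/2

1/2 0 1/2 1/2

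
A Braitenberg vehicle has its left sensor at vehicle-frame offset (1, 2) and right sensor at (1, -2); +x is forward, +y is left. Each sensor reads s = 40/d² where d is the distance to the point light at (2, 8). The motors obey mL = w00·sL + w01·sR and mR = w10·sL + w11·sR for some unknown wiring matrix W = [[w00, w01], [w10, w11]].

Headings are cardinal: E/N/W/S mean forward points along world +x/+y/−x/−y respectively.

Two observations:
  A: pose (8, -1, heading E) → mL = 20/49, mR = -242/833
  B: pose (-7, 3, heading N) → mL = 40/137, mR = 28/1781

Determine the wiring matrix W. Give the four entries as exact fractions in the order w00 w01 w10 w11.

1 0 -1 1/2

obs A: pose=(8,-1,E) → sL=20/49, sR=4/17, mL=20/49, mR=-242/833
obs B: pose=(-7,3,N) → sL=40/137, sR=8/13, mL=40/137, mR=28/1781
sensor matrix S = [[20/49, 4/17], [40/137, 8/13]]; det S = 270720/1483573
solve [mL_A; mL_B] = S·[w00; w01] and [mR_A; mR_B] = S·[w10; w11]:
  w00 = 1, w01 = 0, w10 = -1, w11 = 1/2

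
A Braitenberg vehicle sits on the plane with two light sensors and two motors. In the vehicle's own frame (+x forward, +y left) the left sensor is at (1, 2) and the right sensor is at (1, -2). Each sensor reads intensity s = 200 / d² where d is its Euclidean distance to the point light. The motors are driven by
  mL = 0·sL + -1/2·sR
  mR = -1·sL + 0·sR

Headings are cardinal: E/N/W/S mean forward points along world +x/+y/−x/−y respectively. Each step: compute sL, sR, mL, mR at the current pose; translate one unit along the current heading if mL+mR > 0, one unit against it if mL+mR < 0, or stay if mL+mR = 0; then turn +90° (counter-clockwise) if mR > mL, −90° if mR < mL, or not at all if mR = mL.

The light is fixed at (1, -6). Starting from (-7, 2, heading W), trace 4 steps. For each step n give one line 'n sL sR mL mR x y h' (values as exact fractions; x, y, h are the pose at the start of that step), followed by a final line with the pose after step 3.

0 200/117 200/181 -100/181 -200/117 -7 2 W
1 100/81 100/53 -50/53 -100/81 -6 2 N
2 200/117 200/61 -100/61 -200/117 -6 1 E
3 25/9 25/17 -25/34 -25/9 -7 1 S
final -7 2 W

n=0: pose=(-7,2,W); sL=200/117, sR=200/181; mL=-100/181, mR=-200/117; mL+mR=-47900/21177 → advance -1; mR−mL=-24500/21177 → turn -1·90°
n=1: pose=(-6,2,N); sL=100/81, sR=100/53; mL=-50/53, mR=-100/81; mL+mR=-9350/4293 → advance -1; mR−mL=-1250/4293 → turn -1·90°
n=2: pose=(-6,1,E); sL=200/117, sR=200/61; mL=-100/61, mR=-200/117; mL+mR=-23900/7137 → advance -1; mR−mL=-500/7137 → turn -1·90°
n=3: pose=(-7,1,S); sL=25/9, sR=25/17; mL=-25/34, mR=-25/9; mL+mR=-1075/306 → advance -1; mR−mL=-625/306 → turn -1·90°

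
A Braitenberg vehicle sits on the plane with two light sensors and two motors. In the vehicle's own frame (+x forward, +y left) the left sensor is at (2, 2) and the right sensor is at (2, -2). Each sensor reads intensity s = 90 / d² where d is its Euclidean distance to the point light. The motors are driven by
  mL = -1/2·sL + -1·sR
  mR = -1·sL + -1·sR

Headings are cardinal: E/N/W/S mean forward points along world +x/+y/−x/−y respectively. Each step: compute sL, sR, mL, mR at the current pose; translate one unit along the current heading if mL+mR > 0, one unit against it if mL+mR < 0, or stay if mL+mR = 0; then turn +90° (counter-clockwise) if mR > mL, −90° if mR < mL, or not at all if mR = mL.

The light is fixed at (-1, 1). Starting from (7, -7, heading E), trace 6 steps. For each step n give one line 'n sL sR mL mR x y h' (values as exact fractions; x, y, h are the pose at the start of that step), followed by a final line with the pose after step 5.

0 45/68 9/20 -531/680 -189/170 7 -7 E
1 90/181 18/25 -4383/4525 -5508/4525 6 -7 S
2 45/53 9/5 -1179/530 -702/265 6 -6 W
3 90/61 18/25 -2223/1525 -3348/1525 7 -6 N
4 45/68 9/20 -531/680 -189/170 7 -7 E
5 90/181 18/25 -4383/4525 -5508/4525 6 -7 S
final 6 -6 W

n=0: pose=(7,-7,E); sL=45/68, sR=9/20; mL=-531/680, mR=-189/170; mL+mR=-1287/680 → advance -1; mR−mL=-45/136 → turn -1·90°
n=1: pose=(6,-7,S); sL=90/181, sR=18/25; mL=-4383/4525, mR=-5508/4525; mL+mR=-9891/4525 → advance -1; mR−mL=-45/181 → turn -1·90°
n=2: pose=(6,-6,W); sL=45/53, sR=9/5; mL=-1179/530, mR=-702/265; mL+mR=-2583/530 → advance -1; mR−mL=-45/106 → turn -1·90°
n=3: pose=(7,-6,N); sL=90/61, sR=18/25; mL=-2223/1525, mR=-3348/1525; mL+mR=-5571/1525 → advance -1; mR−mL=-45/61 → turn -1·90°
n=4: pose=(7,-7,E); sL=45/68, sR=9/20; mL=-531/680, mR=-189/170; mL+mR=-1287/680 → advance -1; mR−mL=-45/136 → turn -1·90°
n=5: pose=(6,-7,S); sL=90/181, sR=18/25; mL=-4383/4525, mR=-5508/4525; mL+mR=-9891/4525 → advance -1; mR−mL=-45/181 → turn -1·90°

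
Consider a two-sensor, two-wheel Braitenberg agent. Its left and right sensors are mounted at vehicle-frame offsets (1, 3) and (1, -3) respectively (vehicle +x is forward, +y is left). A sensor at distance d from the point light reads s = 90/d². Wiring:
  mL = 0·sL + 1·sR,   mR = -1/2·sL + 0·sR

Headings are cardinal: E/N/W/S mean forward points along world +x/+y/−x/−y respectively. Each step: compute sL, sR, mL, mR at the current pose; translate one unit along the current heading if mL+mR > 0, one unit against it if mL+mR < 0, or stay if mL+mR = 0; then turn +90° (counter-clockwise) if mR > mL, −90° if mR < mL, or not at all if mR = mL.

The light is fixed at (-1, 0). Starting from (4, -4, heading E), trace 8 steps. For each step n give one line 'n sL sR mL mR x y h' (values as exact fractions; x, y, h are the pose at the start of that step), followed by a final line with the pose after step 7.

n=0: pose=(4,-4,E); sL=90/37, sR=18/17; mL=18/17, mR=-45/37; mL+mR=-99/629 → advance -1; mR−mL=-1431/629 → turn -1·90°
n=1: pose=(3,-4,S); sL=45/37, sR=45/13; mL=45/13, mR=-45/74; mL+mR=2745/962 → advance +1; mR−mL=-3915/962 → turn -1·90°
n=2: pose=(3,-5,W); sL=90/73, sR=90/13; mL=90/13, mR=-45/73; mL+mR=5985/949 → advance +1; mR−mL=-7155/949 → turn -1·90°
n=3: pose=(2,-5,N); sL=45/8, sR=45/26; mL=45/26, mR=-45/16; mL+mR=-225/208 → advance -1; mR−mL=-945/208 → turn -1·90°
n=4: pose=(2,-6,E); sL=18/5, sR=90/97; mL=90/97, mR=-9/5; mL+mR=-423/485 → advance -1; mR−mL=-1323/485 → turn -1·90°
n=5: pose=(1,-6,S); sL=45/37, sR=9/5; mL=9/5, mR=-45/74; mL+mR=441/370 → advance +1; mR−mL=-891/370 → turn -1·90°
n=6: pose=(1,-7,W); sL=90/101, sR=90/17; mL=90/17, mR=-45/101; mL+mR=8325/1717 → advance +1; mR−mL=-9855/1717 → turn -1·90°
n=7: pose=(0,-7,N); sL=9/4, sR=45/26; mL=45/26, mR=-9/8; mL+mR=63/104 → advance +1; mR−mL=-297/104 → turn -1·90°

0 90/37 18/17 18/17 -45/37 4 -4 E
1 45/37 45/13 45/13 -45/74 3 -4 S
2 90/73 90/13 90/13 -45/73 3 -5 W
3 45/8 45/26 45/26 -45/16 2 -5 N
4 18/5 90/97 90/97 -9/5 2 -6 E
5 45/37 9/5 9/5 -45/74 1 -6 S
6 90/101 90/17 90/17 -45/101 1 -7 W
7 9/4 45/26 45/26 -9/8 0 -7 N
final 0 -6 E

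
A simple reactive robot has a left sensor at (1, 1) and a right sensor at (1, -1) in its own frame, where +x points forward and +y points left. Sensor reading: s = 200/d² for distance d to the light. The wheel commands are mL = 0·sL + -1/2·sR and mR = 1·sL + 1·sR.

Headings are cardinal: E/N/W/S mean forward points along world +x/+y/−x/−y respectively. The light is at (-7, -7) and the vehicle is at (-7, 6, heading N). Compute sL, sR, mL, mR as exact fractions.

200/197 200/197 -100/197 400/197

left sensor world pos  = (-8, 7); dL² = 197
right sensor world pos = (-6, 7); dR² = 197
sL = 200/197 = 200/197
sR = 200/197 = 200/197
mL = 0·sL + -1/2·sR = -100/197
mR = 1·sL + 1·sR = 400/197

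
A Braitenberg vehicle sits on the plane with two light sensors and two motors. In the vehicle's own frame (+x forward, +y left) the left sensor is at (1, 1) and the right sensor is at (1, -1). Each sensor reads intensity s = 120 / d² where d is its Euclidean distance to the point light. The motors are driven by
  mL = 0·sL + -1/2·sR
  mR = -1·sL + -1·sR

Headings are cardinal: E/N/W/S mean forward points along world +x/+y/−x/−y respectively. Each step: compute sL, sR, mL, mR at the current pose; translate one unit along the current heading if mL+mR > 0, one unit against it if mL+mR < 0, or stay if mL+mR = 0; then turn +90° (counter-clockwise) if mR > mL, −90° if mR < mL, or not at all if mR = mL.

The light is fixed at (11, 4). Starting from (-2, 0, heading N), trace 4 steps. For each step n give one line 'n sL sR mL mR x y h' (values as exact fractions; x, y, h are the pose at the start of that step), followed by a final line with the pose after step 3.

n=0: pose=(-2,0,N); sL=24/41, sR=40/51; mL=-20/51, mR=-2864/2091; mL+mR=-1228/697 → advance -1; mR−mL=-2044/2091 → turn -1·90°
n=1: pose=(-2,-1,E); sL=3/4, sR=2/3; mL=-1/3, mR=-17/12; mL+mR=-7/4 → advance -1; mR−mL=-13/12 → turn -1·90°
n=2: pose=(-3,-1,S); sL=24/41, sR=40/87; mL=-20/87, mR=-3728/3567; mL+mR=-1516/1189 → advance -1; mR−mL=-2908/3567 → turn -1·90°
n=3: pose=(-3,0,W); sL=12/25, sR=20/39; mL=-10/39, mR=-968/975; mL+mR=-406/325 → advance -1; mR−mL=-718/975 → turn -1·90°

0 24/41 40/51 -20/51 -2864/2091 -2 0 N
1 3/4 2/3 -1/3 -17/12 -2 -1 E
2 24/41 40/87 -20/87 -3728/3567 -3 -1 S
3 12/25 20/39 -10/39 -968/975 -3 0 W
final -2 0 N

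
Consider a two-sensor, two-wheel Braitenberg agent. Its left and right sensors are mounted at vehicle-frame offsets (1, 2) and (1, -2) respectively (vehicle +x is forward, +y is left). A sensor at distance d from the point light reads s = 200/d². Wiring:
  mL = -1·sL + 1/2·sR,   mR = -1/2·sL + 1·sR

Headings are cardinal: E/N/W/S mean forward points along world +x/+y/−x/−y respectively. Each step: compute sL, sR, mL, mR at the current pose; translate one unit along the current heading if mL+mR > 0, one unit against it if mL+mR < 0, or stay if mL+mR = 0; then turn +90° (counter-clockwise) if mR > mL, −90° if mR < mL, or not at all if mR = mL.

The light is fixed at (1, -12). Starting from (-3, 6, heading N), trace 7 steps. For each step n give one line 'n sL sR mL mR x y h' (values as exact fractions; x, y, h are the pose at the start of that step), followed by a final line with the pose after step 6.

n=0: pose=(-3,6,N); sL=200/397, sR=40/73; mL=-6660/28981, mR=8580/28981; mL+mR=1920/28981 → advance +1; mR−mL=15240/28981 → turn +1·90°
n=1: pose=(-3,7,W); sL=100/157, sR=100/233; mL=-15450/36581, mR=4050/36581; mL+mR=-11400/36581 → advance -1; mR−mL=19500/36581 → turn +1·90°
n=2: pose=(-2,7,S); sL=8/13, sR=200/349; mL=-1492/4537, mR=1204/4537; mL+mR=-288/4537 → advance -1; mR−mL=2696/4537 → turn +1·90°
n=3: pose=(-2,8,E); sL=25/61, sR=25/41; mL=-525/5002, mR=2025/5002; mL+mR=750/2501 → advance +1; mR−mL=1275/2501 → turn +1·90°
n=4: pose=(-1,8,N); sL=200/457, sR=200/441; mL=-42500/201537, mR=47300/201537; mL+mR=1600/67179 → advance +1; mR−mL=89800/201537 → turn +1·90°
n=5: pose=(-1,9,W); sL=20/37, sR=100/269; mL=-3530/9953, mR=1010/9953; mL+mR=-2520/9953 → advance -1; mR−mL=4540/9953 → turn +1·90°
n=6: pose=(0,9,S); sL=200/401, sR=200/409; mL=-41700/164009, mR=39300/164009; mL+mR=-2400/164009 → advance -1; mR−mL=81000/164009 → turn +1·90°

0 200/397 40/73 -6660/28981 8580/28981 -3 6 N
1 100/157 100/233 -15450/36581 4050/36581 -3 7 W
2 8/13 200/349 -1492/4537 1204/4537 -2 7 S
3 25/61 25/41 -525/5002 2025/5002 -2 8 E
4 200/457 200/441 -42500/201537 47300/201537 -1 8 N
5 20/37 100/269 -3530/9953 1010/9953 -1 9 W
6 200/401 200/409 -41700/164009 39300/164009 0 9 S
final 0 10 E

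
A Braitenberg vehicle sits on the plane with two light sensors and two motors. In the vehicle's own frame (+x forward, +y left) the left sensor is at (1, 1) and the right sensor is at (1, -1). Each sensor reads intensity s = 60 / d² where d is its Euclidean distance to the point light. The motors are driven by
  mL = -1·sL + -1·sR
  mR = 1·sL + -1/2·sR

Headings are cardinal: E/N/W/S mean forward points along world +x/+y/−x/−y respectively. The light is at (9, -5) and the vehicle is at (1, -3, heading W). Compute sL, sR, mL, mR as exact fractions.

left sensor world pos  = (0, -4); dL² = 82
right sensor world pos = (0, -2); dR² = 90
sL = 60/82 = 30/41
sR = 60/90 = 2/3
mL = -1·sL + -1·sR = -172/123
mR = 1·sL + -1/2·sR = 49/123

30/41 2/3 -172/123 49/123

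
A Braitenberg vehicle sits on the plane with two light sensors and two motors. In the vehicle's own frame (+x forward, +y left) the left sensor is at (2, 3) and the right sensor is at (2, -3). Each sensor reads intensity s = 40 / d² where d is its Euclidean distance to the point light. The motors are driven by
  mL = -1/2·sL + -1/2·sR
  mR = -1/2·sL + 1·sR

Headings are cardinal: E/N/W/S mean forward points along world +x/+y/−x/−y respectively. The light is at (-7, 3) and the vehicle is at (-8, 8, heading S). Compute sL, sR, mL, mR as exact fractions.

40/13 8/5 -152/65 4/65

left sensor world pos  = (-5, 6); dL² = 13
right sensor world pos = (-11, 6); dR² = 25
sL = 40/13 = 40/13
sR = 40/25 = 8/5
mL = -1/2·sL + -1/2·sR = -152/65
mR = -1/2·sL + 1·sR = 4/65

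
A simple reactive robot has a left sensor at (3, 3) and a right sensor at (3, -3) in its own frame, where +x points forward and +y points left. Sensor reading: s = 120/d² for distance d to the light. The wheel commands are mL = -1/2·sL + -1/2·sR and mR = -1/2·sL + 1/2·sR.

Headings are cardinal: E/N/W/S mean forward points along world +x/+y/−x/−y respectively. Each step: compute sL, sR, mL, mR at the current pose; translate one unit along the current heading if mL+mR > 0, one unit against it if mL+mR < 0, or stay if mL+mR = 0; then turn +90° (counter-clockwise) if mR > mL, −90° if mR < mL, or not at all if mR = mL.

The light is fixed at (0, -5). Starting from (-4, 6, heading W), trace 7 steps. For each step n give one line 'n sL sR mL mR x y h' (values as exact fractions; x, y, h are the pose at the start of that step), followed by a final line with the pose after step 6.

n=0: pose=(-4,6,W); sL=120/113, sR=24/49; mL=-4296/5537, mR=-1584/5537; mL+mR=-120/113 → advance -1; mR−mL=24/49 → turn +1·90°
n=1: pose=(-3,6,S); sL=15/8, sR=6/5; mL=-123/80, mR=-27/80; mL+mR=-15/8 → advance -1; mR−mL=6/5 → turn +1·90°
n=2: pose=(-3,7,E); sL=8/15, sR=40/27; mL=-136/135, mR=64/135; mL+mR=-8/15 → advance -1; mR−mL=40/27 → turn +1·90°
n=3: pose=(-4,7,N); sL=60/137, sR=60/113; mL=-7500/15481, mR=720/15481; mL+mR=-60/137 → advance -1; mR−mL=60/113 → turn +1·90°
n=4: pose=(-4,6,W); sL=120/113, sR=24/49; mL=-4296/5537, mR=-1584/5537; mL+mR=-120/113 → advance -1; mR−mL=24/49 → turn +1·90°
n=5: pose=(-3,6,S); sL=15/8, sR=6/5; mL=-123/80, mR=-27/80; mL+mR=-15/8 → advance -1; mR−mL=6/5 → turn +1·90°
n=6: pose=(-3,7,E); sL=8/15, sR=40/27; mL=-136/135, mR=64/135; mL+mR=-8/15 → advance -1; mR−mL=40/27 → turn +1·90°

0 120/113 24/49 -4296/5537 -1584/5537 -4 6 W
1 15/8 6/5 -123/80 -27/80 -3 6 S
2 8/15 40/27 -136/135 64/135 -3 7 E
3 60/137 60/113 -7500/15481 720/15481 -4 7 N
4 120/113 24/49 -4296/5537 -1584/5537 -4 6 W
5 15/8 6/5 -123/80 -27/80 -3 6 S
6 8/15 40/27 -136/135 64/135 -3 7 E
final -4 7 N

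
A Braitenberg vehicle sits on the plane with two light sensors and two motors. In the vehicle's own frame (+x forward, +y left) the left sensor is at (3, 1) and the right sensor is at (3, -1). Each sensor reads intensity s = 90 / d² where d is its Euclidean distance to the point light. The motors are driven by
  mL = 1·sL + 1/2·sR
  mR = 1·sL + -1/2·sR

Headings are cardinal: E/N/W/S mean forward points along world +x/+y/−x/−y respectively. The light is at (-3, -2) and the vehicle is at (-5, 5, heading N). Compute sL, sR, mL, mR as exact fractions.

left sensor world pos  = (-6, 8); dL² = 109
right sensor world pos = (-4, 8); dR² = 101
sL = 90/109 = 90/109
sR = 90/101 = 90/101
mL = 1·sL + 1/2·sR = 13995/11009
mR = 1·sL + -1/2·sR = 4185/11009

90/109 90/101 13995/11009 4185/11009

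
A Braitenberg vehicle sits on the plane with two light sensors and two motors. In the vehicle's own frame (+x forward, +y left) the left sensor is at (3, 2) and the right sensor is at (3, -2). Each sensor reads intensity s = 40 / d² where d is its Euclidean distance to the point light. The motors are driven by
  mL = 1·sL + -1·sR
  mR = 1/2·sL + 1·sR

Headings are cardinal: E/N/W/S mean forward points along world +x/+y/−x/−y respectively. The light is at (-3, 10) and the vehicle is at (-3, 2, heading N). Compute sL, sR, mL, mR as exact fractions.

left sensor world pos  = (-5, 5); dL² = 29
right sensor world pos = (-1, 5); dR² = 29
sL = 40/29 = 40/29
sR = 40/29 = 40/29
mL = 1·sL + -1·sR = 0
mR = 1/2·sL + 1·sR = 60/29

40/29 40/29 0 60/29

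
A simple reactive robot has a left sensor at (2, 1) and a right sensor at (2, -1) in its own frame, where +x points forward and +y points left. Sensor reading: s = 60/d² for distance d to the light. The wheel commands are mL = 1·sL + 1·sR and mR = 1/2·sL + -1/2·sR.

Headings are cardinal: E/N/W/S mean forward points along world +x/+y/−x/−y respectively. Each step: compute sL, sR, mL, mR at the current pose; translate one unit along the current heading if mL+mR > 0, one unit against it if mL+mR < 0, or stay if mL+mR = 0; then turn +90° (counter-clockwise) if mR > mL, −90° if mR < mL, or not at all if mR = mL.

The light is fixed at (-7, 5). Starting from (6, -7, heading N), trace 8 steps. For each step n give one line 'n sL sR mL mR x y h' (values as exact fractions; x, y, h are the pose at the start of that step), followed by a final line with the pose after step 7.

n=0: pose=(6,-7,N); sL=15/61, sR=15/74; mL=2025/4514, mR=195/9028; mL+mR=4245/9028 → advance +1; mR−mL=-3855/9028 → turn -1·90°
n=1: pose=(6,-6,E); sL=12/65, sR=20/123; mL=2776/7995, mR=88/7995; mL+mR=2864/7995 → advance +1; mR−mL=-896/2665 → turn -1·90°
n=2: pose=(7,-6,S); sL=30/197, sR=30/169; mL=10980/33293, mR=-420/33293; mL+mR=10560/33293 → advance +1; mR−mL=-11400/33293 → turn -1·90°
n=3: pose=(7,-7,W); sL=60/313, sR=12/53; mL=6936/16589, mR=-288/16589; mL+mR=6648/16589 → advance +1; mR−mL=-7224/16589 → turn -1·90°
n=4: pose=(6,-7,N); sL=15/61, sR=15/74; mL=2025/4514, mR=195/9028; mL+mR=4245/9028 → advance +1; mR−mL=-3855/9028 → turn -1·90°
n=5: pose=(6,-6,E); sL=12/65, sR=20/123; mL=2776/7995, mR=88/7995; mL+mR=2864/7995 → advance +1; mR−mL=-896/2665 → turn -1·90°
n=6: pose=(7,-6,S); sL=30/197, sR=30/169; mL=10980/33293, mR=-420/33293; mL+mR=10560/33293 → advance +1; mR−mL=-11400/33293 → turn -1·90°
n=7: pose=(7,-7,W); sL=60/313, sR=12/53; mL=6936/16589, mR=-288/16589; mL+mR=6648/16589 → advance +1; mR−mL=-7224/16589 → turn -1·90°

0 15/61 15/74 2025/4514 195/9028 6 -7 N
1 12/65 20/123 2776/7995 88/7995 6 -6 E
2 30/197 30/169 10980/33293 -420/33293 7 -6 S
3 60/313 12/53 6936/16589 -288/16589 7 -7 W
4 15/61 15/74 2025/4514 195/9028 6 -7 N
5 12/65 20/123 2776/7995 88/7995 6 -6 E
6 30/197 30/169 10980/33293 -420/33293 7 -6 S
7 60/313 12/53 6936/16589 -288/16589 7 -7 W
final 6 -7 N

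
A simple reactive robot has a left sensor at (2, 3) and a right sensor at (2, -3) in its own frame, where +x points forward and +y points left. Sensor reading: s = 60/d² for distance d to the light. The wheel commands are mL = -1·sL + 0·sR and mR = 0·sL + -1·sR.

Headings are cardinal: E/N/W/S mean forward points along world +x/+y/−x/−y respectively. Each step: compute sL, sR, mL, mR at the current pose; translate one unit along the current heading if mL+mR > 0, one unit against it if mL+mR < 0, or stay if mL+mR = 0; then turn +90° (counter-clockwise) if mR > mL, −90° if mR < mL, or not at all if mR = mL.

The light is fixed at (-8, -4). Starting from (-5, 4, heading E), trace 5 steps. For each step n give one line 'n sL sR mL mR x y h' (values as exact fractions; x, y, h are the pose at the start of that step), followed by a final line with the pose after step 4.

0 30/73 6/5 -30/73 -6/5 -5 4 E
1 60/61 60/37 -60/61 -60/37 -6 4 S
2 5/3 5/12 -5/3 -5/12 -6 5 W
3 12/17 60/49 -12/17 -60/49 -5 5 S
4 6/5 6/17 -6/5 -6/17 -5 6 W
final -4 6 S

n=0: pose=(-5,4,E); sL=30/73, sR=6/5; mL=-30/73, mR=-6/5; mL+mR=-588/365 → advance -1; mR−mL=-288/365 → turn -1·90°
n=1: pose=(-6,4,S); sL=60/61, sR=60/37; mL=-60/61, mR=-60/37; mL+mR=-5880/2257 → advance -1; mR−mL=-1440/2257 → turn -1·90°
n=2: pose=(-6,5,W); sL=5/3, sR=5/12; mL=-5/3, mR=-5/12; mL+mR=-25/12 → advance -1; mR−mL=5/4 → turn +1·90°
n=3: pose=(-5,5,S); sL=12/17, sR=60/49; mL=-12/17, mR=-60/49; mL+mR=-1608/833 → advance -1; mR−mL=-432/833 → turn -1·90°
n=4: pose=(-5,6,W); sL=6/5, sR=6/17; mL=-6/5, mR=-6/17; mL+mR=-132/85 → advance -1; mR−mL=72/85 → turn +1·90°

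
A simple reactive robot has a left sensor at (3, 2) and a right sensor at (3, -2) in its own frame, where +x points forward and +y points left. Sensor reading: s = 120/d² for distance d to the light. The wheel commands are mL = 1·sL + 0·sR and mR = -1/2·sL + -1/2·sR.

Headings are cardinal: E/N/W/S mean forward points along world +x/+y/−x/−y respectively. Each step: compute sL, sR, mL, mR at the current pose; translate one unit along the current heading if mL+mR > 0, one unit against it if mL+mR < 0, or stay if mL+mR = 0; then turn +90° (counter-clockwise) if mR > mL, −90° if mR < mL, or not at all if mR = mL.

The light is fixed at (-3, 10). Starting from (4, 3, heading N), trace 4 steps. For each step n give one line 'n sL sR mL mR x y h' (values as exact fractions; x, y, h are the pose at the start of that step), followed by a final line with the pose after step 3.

n=0: pose=(4,3,N); sL=120/41, sR=120/97; mL=120/41, mR=-8280/3977; mL+mR=3360/3977 → advance +1; mR−mL=-19920/3977 → turn -1·90°
n=1: pose=(4,4,E); sL=30/29, sR=30/41; mL=30/29, mR=-1050/1189; mL+mR=180/1189 → advance +1; mR−mL=-2280/1189 → turn -1·90°
n=2: pose=(5,4,S); sL=120/181, sR=40/39; mL=120/181, mR=-5960/7059; mL+mR=-1280/7059 → advance -1; mR−mL=-10640/7059 → turn -1·90°
n=3: pose=(5,5,W); sL=60/37, sR=60/17; mL=60/37, mR=-1620/629; mL+mR=-600/629 → advance -1; mR−mL=-2640/629 → turn -1·90°

0 120/41 120/97 120/41 -8280/3977 4 3 N
1 30/29 30/41 30/29 -1050/1189 4 4 E
2 120/181 40/39 120/181 -5960/7059 5 4 S
3 60/37 60/17 60/37 -1620/629 5 5 W
final 6 5 N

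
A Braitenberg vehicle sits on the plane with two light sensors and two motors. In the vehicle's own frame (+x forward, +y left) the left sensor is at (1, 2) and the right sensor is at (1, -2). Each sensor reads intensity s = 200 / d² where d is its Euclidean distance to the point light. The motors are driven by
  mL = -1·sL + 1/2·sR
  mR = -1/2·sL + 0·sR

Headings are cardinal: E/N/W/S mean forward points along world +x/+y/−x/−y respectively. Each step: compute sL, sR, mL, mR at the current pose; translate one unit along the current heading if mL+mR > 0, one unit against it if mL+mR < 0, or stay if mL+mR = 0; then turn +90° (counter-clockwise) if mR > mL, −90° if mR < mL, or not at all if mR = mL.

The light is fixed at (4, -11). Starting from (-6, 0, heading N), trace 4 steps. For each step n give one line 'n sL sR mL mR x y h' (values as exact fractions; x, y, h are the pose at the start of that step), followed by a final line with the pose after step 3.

0 25/36 25/26 -25/117 -25/72 -6 0 N
1 8/9 40/29 -52/261 -4/9 -6 -1 E
2 100/81 4/5 -338/405 -50/81 -7 -1 S
3 200/269 200/181 -9300/48689 -100/269 -7 0 E
final -8 0 S

n=0: pose=(-6,0,N); sL=25/36, sR=25/26; mL=-25/117, mR=-25/72; mL+mR=-175/312 → advance -1; mR−mL=-125/936 → turn -1·90°
n=1: pose=(-6,-1,E); sL=8/9, sR=40/29; mL=-52/261, mR=-4/9; mL+mR=-56/87 → advance -1; mR−mL=-64/261 → turn -1·90°
n=2: pose=(-7,-1,S); sL=100/81, sR=4/5; mL=-338/405, mR=-50/81; mL+mR=-196/135 → advance -1; mR−mL=88/405 → turn +1·90°
n=3: pose=(-7,0,E); sL=200/269, sR=200/181; mL=-9300/48689, mR=-100/269; mL+mR=-27400/48689 → advance -1; mR−mL=-8800/48689 → turn -1·90°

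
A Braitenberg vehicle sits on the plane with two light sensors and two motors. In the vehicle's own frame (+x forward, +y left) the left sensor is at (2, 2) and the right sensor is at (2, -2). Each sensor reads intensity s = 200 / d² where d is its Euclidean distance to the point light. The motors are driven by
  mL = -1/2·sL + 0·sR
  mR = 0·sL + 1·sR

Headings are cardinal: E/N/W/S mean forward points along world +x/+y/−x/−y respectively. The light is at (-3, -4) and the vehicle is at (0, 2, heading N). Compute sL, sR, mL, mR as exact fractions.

left sensor world pos  = (-2, 4); dL² = 65
right sensor world pos = (2, 4); dR² = 89
sL = 200/65 = 40/13
sR = 200/89 = 200/89
mL = -1/2·sL + 0·sR = -20/13
mR = 0·sL + 1·sR = 200/89

40/13 200/89 -20/13 200/89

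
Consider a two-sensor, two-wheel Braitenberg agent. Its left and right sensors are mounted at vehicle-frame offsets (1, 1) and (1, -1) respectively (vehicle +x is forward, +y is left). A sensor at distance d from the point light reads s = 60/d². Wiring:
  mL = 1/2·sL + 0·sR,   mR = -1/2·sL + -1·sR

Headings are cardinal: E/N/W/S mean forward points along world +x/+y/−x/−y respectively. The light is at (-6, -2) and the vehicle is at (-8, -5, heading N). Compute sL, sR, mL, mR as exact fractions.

left sensor world pos  = (-9, -4); dL² = 13
right sensor world pos = (-7, -4); dR² = 5
sL = 60/13 = 60/13
sR = 60/5 = 12
mL = 1/2·sL + 0·sR = 30/13
mR = -1/2·sL + -1·sR = -186/13

60/13 12 30/13 -186/13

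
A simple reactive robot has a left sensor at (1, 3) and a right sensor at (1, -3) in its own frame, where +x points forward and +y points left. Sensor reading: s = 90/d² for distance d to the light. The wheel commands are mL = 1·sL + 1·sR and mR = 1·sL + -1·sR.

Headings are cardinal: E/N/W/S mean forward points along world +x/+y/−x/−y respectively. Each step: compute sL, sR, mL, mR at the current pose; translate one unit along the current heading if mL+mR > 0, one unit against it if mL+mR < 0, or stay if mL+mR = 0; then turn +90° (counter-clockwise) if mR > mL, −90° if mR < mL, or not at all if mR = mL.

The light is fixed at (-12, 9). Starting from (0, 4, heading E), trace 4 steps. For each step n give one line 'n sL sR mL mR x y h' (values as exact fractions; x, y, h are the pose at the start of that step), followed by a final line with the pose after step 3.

n=0: pose=(0,4,E); sL=90/173, sR=90/233; mL=36540/40309, mR=5400/40309; mL+mR=180/173 → advance +1; mR−mL=-180/233 → turn -1·90°
n=1: pose=(1,4,S); sL=45/146, sR=45/68; mL=4815/4964, mR=-1755/4964; mL+mR=45/73 → advance +1; mR−mL=-45/34 → turn -1·90°
n=2: pose=(1,3,W); sL=2/5, sR=10/17; mL=84/85, mR=-16/85; mL+mR=4/5 → advance +1; mR−mL=-20/17 → turn -1·90°
n=3: pose=(0,3,N); sL=45/53, sR=9/25; mL=1602/1325, mR=648/1325; mL+mR=90/53 → advance +1; mR−mL=-18/25 → turn -1·90°

0 90/173 90/233 36540/40309 5400/40309 0 4 E
1 45/146 45/68 4815/4964 -1755/4964 1 4 S
2 2/5 10/17 84/85 -16/85 1 3 W
3 45/53 9/25 1602/1325 648/1325 0 3 N
final 0 4 E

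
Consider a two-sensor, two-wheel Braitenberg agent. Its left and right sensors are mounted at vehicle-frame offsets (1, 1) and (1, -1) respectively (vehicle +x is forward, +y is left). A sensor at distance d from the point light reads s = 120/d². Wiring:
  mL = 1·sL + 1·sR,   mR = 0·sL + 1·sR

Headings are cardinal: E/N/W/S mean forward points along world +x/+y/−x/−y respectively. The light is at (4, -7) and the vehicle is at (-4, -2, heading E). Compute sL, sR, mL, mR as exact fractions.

24/17 24/13 720/221 24/13

left sensor world pos  = (-3, -1); dL² = 85
right sensor world pos = (-3, -3); dR² = 65
sL = 120/85 = 24/17
sR = 120/65 = 24/13
mL = 1·sL + 1·sR = 720/221
mR = 0·sL + 1·sR = 24/13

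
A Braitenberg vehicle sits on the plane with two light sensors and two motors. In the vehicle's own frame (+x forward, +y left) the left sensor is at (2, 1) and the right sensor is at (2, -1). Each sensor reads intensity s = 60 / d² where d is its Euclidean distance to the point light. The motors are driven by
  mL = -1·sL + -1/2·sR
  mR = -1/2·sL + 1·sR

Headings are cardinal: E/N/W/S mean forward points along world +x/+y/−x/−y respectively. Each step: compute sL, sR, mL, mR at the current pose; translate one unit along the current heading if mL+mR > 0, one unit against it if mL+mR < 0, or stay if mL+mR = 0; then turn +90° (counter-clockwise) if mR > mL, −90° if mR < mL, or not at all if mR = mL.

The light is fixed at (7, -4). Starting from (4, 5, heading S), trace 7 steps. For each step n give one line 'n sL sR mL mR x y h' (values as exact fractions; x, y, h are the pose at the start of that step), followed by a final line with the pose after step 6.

0 60/53 12/13 -1098/689 246/689 4 5 S
1 30/61 30/41 -2145/2501 1215/2501 4 6 E
2 60/169 20/51 -4750/8619 1850/8619 3 6 N
3 3/5 15/34 -279/340 12/85 3 5 W
4 60/53 12/13 -1098/689 246/689 4 5 S
5 30/61 30/41 -2145/2501 1215/2501 4 6 E
6 60/169 20/51 -4750/8619 1850/8619 3 6 N
final 3 5 W

n=0: pose=(4,5,S); sL=60/53, sR=12/13; mL=-1098/689, mR=246/689; mL+mR=-852/689 → advance -1; mR−mL=1344/689 → turn +1·90°
n=1: pose=(4,6,E); sL=30/61, sR=30/41; mL=-2145/2501, mR=1215/2501; mL+mR=-930/2501 → advance -1; mR−mL=3360/2501 → turn +1·90°
n=2: pose=(3,6,N); sL=60/169, sR=20/51; mL=-4750/8619, mR=1850/8619; mL+mR=-2900/8619 → advance -1; mR−mL=2200/2873 → turn +1·90°
n=3: pose=(3,5,W); sL=3/5, sR=15/34; mL=-279/340, mR=12/85; mL+mR=-231/340 → advance -1; mR−mL=327/340 → turn +1·90°
n=4: pose=(4,5,S); sL=60/53, sR=12/13; mL=-1098/689, mR=246/689; mL+mR=-852/689 → advance -1; mR−mL=1344/689 → turn +1·90°
n=5: pose=(4,6,E); sL=30/61, sR=30/41; mL=-2145/2501, mR=1215/2501; mL+mR=-930/2501 → advance -1; mR−mL=3360/2501 → turn +1·90°
n=6: pose=(3,6,N); sL=60/169, sR=20/51; mL=-4750/8619, mR=1850/8619; mL+mR=-2900/8619 → advance -1; mR−mL=2200/2873 → turn +1·90°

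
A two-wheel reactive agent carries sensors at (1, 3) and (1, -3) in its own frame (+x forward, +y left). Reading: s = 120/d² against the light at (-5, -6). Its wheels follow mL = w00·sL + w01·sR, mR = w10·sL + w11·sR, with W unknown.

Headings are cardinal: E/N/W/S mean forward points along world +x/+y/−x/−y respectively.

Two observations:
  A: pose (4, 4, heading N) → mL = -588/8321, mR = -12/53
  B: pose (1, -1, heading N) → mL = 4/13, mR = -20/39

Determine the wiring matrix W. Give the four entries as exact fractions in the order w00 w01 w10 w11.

obs A: pose=(4,4,N) → sL=120/157, sR=24/53, mL=-588/8321, mR=-12/53
obs B: pose=(1,-1,N) → sL=8/3, sR=40/39, mL=4/13, mR=-20/39
sensor matrix S = [[120/157, 24/53], [8/3, 40/39]]; det S = -45824/108173
solve [mL_A; mL_B] = S·[w00; w01] and [mR_A; mR_B] = S·[w10; w11]:
  w00 = 1/2, w01 = -1, w10 = 0, w11 = -1/2

1/2 -1 0 -1/2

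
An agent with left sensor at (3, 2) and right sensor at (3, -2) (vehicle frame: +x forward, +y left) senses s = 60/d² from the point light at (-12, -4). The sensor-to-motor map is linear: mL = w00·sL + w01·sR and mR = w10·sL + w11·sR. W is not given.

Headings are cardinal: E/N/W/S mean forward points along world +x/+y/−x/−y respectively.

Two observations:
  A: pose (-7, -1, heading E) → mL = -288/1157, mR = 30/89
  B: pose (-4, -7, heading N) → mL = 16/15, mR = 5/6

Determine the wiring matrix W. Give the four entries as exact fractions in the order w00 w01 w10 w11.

1 -1 1/2 0

obs A: pose=(-7,-1,E) → sL=60/89, sR=12/13, mL=-288/1157, mR=30/89
obs B: pose=(-4,-7,N) → sL=5/3, sR=3/5, mL=16/15, mR=5/6
sensor matrix S = [[60/89, 12/13], [5/3, 3/5]]; det S = -1312/1157
solve [mL_A; mL_B] = S·[w00; w01] and [mR_A; mR_B] = S·[w10; w11]:
  w00 = 1, w01 = -1, w10 = 1/2, w11 = 0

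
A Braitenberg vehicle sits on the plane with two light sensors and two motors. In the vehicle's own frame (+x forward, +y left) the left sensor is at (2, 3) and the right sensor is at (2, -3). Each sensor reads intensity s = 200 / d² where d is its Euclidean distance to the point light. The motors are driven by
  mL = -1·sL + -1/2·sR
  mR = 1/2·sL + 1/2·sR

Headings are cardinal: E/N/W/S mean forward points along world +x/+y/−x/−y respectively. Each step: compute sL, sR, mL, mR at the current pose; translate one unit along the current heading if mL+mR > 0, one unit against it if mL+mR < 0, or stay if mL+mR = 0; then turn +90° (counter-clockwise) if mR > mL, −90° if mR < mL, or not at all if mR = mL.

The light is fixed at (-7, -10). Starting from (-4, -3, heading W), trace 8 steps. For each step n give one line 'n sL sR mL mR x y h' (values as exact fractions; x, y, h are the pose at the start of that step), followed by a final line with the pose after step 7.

0 200/17 200/101 -21900/1717 11800/1717 -4 -3 W
1 100/37 100/13 -3150/481 2500/481 -3 -3 S
2 200/157 200/61 -27900/9577 21800/9577 -3 -2 E
3 2 25/17 -93/34 59/34 -4 -2 N
4 200/17 200/101 -21900/1717 11800/1717 -4 -3 W
5 100/37 100/13 -3150/481 2500/481 -3 -3 S
6 200/157 200/61 -27900/9577 21800/9577 -3 -2 E
7 2 25/17 -93/34 59/34 -4 -2 N
final -4 -3 W

n=0: pose=(-4,-3,W); sL=200/17, sR=200/101; mL=-21900/1717, mR=11800/1717; mL+mR=-100/17 → advance -1; mR−mL=33700/1717 → turn +1·90°
n=1: pose=(-3,-3,S); sL=100/37, sR=100/13; mL=-3150/481, mR=2500/481; mL+mR=-50/37 → advance -1; mR−mL=5650/481 → turn +1·90°
n=2: pose=(-3,-2,E); sL=200/157, sR=200/61; mL=-27900/9577, mR=21800/9577; mL+mR=-100/157 → advance -1; mR−mL=49700/9577 → turn +1·90°
n=3: pose=(-4,-2,N); sL=2, sR=25/17; mL=-93/34, mR=59/34; mL+mR=-1 → advance -1; mR−mL=76/17 → turn +1·90°
n=4: pose=(-4,-3,W); sL=200/17, sR=200/101; mL=-21900/1717, mR=11800/1717; mL+mR=-100/17 → advance -1; mR−mL=33700/1717 → turn +1·90°
n=5: pose=(-3,-3,S); sL=100/37, sR=100/13; mL=-3150/481, mR=2500/481; mL+mR=-50/37 → advance -1; mR−mL=5650/481 → turn +1·90°
n=6: pose=(-3,-2,E); sL=200/157, sR=200/61; mL=-27900/9577, mR=21800/9577; mL+mR=-100/157 → advance -1; mR−mL=49700/9577 → turn +1·90°
n=7: pose=(-4,-2,N); sL=2, sR=25/17; mL=-93/34, mR=59/34; mL+mR=-1 → advance -1; mR−mL=76/17 → turn +1·90°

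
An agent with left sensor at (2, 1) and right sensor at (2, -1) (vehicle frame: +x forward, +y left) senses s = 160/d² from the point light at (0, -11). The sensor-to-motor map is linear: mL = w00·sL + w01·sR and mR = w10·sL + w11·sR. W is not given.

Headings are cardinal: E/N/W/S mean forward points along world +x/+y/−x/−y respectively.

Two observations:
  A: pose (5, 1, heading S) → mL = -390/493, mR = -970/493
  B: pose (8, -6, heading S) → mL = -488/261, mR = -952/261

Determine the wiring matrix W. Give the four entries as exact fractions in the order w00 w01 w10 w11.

obs A: pose=(5,1,S) → sL=20/17, sR=40/29, mL=-390/493, mR=-970/493
obs B: pose=(8,-6,S) → sL=16/9, sR=80/29, mL=-488/261, mR=-952/261
sensor matrix S = [[20/17, 40/29], [16/9, 80/29]]; det S = 3520/4437
solve [mL_A; mL_B] = S·[w00; w01] and [mR_A; mR_B] = S·[w10; w11]:
  w00 = 1/2, w01 = -1, w10 = -1/2, w11 = -1

1/2 -1 -1/2 -1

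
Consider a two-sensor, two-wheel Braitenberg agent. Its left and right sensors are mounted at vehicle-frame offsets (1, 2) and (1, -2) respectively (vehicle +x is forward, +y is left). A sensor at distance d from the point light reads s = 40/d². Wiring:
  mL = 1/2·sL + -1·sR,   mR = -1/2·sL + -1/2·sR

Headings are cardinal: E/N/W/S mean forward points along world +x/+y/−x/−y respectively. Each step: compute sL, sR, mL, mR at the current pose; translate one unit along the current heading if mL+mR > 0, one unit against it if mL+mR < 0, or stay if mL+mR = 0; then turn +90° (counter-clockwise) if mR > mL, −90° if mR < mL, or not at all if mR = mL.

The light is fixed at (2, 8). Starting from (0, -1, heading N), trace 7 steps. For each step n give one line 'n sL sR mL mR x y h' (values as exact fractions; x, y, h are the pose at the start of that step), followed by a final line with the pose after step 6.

0 1/2 5/8 -3/8 -9/16 0 -1 N
1 8/13 8/29 12/377 -168/377 0 -2 E
2 20/61 20/73 -490/4453 -1340/4453 -1 -2 S
3 40/137 8/13 -836/1781 -808/1781 -1 -1 W
4 2/5 10/29 -21/145 -54/145 0 -1 S
5 40/109 8/9 -692/981 -616/981 0 0 W
6 20/41 4/9 -74/369 -172/369 1 0 S
final 1 1 W

n=0: pose=(0,-1,N); sL=1/2, sR=5/8; mL=-3/8, mR=-9/16; mL+mR=-15/16 → advance -1; mR−mL=-3/16 → turn -1·90°
n=1: pose=(0,-2,E); sL=8/13, sR=8/29; mL=12/377, mR=-168/377; mL+mR=-12/29 → advance -1; mR−mL=-180/377 → turn -1·90°
n=2: pose=(-1,-2,S); sL=20/61, sR=20/73; mL=-490/4453, mR=-1340/4453; mL+mR=-30/73 → advance -1; mR−mL=-850/4453 → turn -1·90°
n=3: pose=(-1,-1,W); sL=40/137, sR=8/13; mL=-836/1781, mR=-808/1781; mL+mR=-12/13 → advance -1; mR−mL=28/1781 → turn +1·90°
n=4: pose=(0,-1,S); sL=2/5, sR=10/29; mL=-21/145, mR=-54/145; mL+mR=-15/29 → advance -1; mR−mL=-33/145 → turn -1·90°
n=5: pose=(0,0,W); sL=40/109, sR=8/9; mL=-692/981, mR=-616/981; mL+mR=-4/3 → advance -1; mR−mL=76/981 → turn +1·90°
n=6: pose=(1,0,S); sL=20/41, sR=4/9; mL=-74/369, mR=-172/369; mL+mR=-2/3 → advance -1; mR−mL=-98/369 → turn -1·90°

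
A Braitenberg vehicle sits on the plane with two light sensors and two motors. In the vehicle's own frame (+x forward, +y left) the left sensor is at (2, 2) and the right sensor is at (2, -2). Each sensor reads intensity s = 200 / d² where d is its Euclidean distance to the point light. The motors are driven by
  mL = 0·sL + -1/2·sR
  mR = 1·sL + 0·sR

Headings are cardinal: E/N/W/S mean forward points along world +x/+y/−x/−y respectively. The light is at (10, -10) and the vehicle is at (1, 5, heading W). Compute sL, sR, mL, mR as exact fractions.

20/29 20/41 -10/41 20/29

left sensor world pos  = (-1, 3); dL² = 290
right sensor world pos = (-1, 7); dR² = 410
sL = 200/290 = 20/29
sR = 200/410 = 20/41
mL = 0·sL + -1/2·sR = -10/41
mR = 1·sL + 0·sR = 20/29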